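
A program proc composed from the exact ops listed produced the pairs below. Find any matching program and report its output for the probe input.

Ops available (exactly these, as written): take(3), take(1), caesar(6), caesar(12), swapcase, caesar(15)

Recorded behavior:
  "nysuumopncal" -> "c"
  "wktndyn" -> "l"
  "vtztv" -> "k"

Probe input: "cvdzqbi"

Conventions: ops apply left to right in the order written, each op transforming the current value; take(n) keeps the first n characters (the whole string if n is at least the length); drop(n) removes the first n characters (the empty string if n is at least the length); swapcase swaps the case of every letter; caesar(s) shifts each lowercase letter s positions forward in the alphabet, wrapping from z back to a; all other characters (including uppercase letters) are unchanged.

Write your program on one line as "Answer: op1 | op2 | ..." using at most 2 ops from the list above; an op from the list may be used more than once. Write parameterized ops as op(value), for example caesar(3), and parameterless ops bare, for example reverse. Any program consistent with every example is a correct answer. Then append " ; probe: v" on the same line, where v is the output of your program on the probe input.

take(1) | caesar(15) ; probe: "r"

Check, running the answer program on each example:
  "nysuumopncal" -> "n" -> "c"
  "wktndyn" -> "w" -> "l"
  "vtztv" -> "v" -> "k"
  probe: "cvdzqbi" -> "c" -> "r"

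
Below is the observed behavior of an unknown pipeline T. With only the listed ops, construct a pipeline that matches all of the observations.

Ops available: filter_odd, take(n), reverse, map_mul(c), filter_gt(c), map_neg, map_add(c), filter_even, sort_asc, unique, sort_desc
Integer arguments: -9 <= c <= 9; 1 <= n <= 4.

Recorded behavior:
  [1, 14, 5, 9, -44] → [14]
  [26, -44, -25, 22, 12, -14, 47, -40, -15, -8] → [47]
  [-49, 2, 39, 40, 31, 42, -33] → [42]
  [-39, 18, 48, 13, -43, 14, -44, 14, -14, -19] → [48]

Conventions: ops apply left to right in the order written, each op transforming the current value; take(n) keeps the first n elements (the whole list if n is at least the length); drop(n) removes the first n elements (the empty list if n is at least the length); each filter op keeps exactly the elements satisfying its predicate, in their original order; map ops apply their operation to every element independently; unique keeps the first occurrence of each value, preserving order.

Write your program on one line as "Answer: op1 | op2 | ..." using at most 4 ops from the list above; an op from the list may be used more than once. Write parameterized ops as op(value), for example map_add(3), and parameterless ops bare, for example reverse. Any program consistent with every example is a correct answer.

sort_asc | reverse | take(2) | take(1)

Check, running the answer program on each example:
  [1, 14, 5, 9, -44] -> [-44, 1, 5, 9, 14] -> [14, 9, 5, 1, -44] -> [14, 9] -> [14]
  [26, -44, -25, 22, 12, -14, 47, -40, -15, -8] -> [-44, -40, -25, -15, -14, -8, 12, 22, 26, 47] -> [47, 26, 22, 12, -8, -14, -15, -25, -40, -44] -> [47, 26] -> [47]
  [-49, 2, 39, 40, 31, 42, -33] -> [-49, -33, 2, 31, 39, 40, 42] -> [42, 40, 39, 31, 2, -33, -49] -> [42, 40] -> [42]
  [-39, 18, 48, 13, -43, 14, -44, 14, -14, -19] -> [-44, -43, -39, -19, -14, 13, 14, 14, 18, 48] -> [48, 18, 14, 14, 13, -14, -19, -39, -43, -44] -> [48, 18] -> [48]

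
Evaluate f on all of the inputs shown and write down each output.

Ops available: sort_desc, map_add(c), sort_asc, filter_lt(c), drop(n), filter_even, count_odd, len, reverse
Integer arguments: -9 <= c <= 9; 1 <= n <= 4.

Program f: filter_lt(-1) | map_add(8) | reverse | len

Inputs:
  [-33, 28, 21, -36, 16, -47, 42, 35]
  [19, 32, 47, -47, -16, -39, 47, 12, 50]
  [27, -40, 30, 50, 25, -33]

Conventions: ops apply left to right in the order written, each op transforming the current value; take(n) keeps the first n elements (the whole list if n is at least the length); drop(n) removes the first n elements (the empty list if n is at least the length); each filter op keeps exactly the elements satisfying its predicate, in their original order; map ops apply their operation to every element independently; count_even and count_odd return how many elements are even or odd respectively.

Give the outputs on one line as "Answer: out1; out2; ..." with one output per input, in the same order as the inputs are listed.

3; 3; 2

Execution, op by op:
  [-33, 28, 21, -36, 16, -47, 42, 35] -> [-33, -36, -47] -> [-25, -28, -39] -> [-39, -28, -25] -> 3
  [19, 32, 47, -47, -16, -39, 47, 12, 50] -> [-47, -16, -39] -> [-39, -8, -31] -> [-31, -8, -39] -> 3
  [27, -40, 30, 50, 25, -33] -> [-40, -33] -> [-32, -25] -> [-25, -32] -> 2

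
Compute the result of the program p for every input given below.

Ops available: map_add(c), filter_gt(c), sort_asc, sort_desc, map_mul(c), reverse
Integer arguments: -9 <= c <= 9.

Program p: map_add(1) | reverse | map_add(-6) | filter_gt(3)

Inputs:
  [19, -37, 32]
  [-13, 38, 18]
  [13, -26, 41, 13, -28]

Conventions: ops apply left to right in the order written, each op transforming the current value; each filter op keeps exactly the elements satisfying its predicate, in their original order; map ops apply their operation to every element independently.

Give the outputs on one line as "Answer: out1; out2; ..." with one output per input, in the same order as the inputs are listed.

Execution, op by op:
  [19, -37, 32] -> [20, -36, 33] -> [33, -36, 20] -> [27, -42, 14] -> [27, 14]
  [-13, 38, 18] -> [-12, 39, 19] -> [19, 39, -12] -> [13, 33, -18] -> [13, 33]
  [13, -26, 41, 13, -28] -> [14, -25, 42, 14, -27] -> [-27, 14, 42, -25, 14] -> [-33, 8, 36, -31, 8] -> [8, 36, 8]

[27, 14]; [13, 33]; [8, 36, 8]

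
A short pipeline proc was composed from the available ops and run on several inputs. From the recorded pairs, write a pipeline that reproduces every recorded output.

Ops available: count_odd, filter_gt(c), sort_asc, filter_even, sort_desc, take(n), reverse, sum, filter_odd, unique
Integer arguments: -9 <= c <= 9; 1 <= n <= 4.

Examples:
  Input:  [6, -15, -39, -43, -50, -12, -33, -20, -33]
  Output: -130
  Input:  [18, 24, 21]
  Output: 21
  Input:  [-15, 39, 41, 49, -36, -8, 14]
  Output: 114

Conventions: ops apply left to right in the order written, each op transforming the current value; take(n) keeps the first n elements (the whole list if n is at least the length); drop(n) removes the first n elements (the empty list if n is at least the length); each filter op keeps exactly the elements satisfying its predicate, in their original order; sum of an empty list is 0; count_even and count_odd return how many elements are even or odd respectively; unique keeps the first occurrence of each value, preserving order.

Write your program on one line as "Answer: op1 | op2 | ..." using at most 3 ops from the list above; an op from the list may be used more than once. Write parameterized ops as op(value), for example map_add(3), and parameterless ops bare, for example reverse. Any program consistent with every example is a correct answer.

unique | filter_odd | sum

Check, running the answer program on each example:
  [6, -15, -39, -43, -50, -12, -33, -20, -33] -> [6, -15, -39, -43, -50, -12, -33, -20] -> [-15, -39, -43, -33] -> -130
  [18, 24, 21] -> [18, 24, 21] -> [21] -> 21
  [-15, 39, 41, 49, -36, -8, 14] -> [-15, 39, 41, 49, -36, -8, 14] -> [-15, 39, 41, 49] -> 114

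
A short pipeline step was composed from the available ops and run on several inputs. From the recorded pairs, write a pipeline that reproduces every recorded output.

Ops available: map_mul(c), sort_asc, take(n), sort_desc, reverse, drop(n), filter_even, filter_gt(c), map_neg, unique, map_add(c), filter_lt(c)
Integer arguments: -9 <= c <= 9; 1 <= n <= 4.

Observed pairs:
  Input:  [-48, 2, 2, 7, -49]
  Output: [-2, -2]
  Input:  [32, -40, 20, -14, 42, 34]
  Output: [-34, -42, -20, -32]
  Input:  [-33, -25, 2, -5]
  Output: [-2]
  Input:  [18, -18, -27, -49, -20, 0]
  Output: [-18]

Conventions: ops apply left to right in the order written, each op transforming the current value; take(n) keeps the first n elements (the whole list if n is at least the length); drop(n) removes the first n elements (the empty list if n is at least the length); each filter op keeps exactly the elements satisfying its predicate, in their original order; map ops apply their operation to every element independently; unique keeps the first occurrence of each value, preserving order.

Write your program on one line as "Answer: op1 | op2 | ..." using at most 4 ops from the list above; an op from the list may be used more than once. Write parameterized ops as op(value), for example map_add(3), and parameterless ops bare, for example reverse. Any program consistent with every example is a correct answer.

reverse | filter_gt(0) | map_neg | filter_even

Check, running the answer program on each example:
  [-48, 2, 2, 7, -49] -> [-49, 7, 2, 2, -48] -> [7, 2, 2] -> [-7, -2, -2] -> [-2, -2]
  [32, -40, 20, -14, 42, 34] -> [34, 42, -14, 20, -40, 32] -> [34, 42, 20, 32] -> [-34, -42, -20, -32] -> [-34, -42, -20, -32]
  [-33, -25, 2, -5] -> [-5, 2, -25, -33] -> [2] -> [-2] -> [-2]
  [18, -18, -27, -49, -20, 0] -> [0, -20, -49, -27, -18, 18] -> [18] -> [-18] -> [-18]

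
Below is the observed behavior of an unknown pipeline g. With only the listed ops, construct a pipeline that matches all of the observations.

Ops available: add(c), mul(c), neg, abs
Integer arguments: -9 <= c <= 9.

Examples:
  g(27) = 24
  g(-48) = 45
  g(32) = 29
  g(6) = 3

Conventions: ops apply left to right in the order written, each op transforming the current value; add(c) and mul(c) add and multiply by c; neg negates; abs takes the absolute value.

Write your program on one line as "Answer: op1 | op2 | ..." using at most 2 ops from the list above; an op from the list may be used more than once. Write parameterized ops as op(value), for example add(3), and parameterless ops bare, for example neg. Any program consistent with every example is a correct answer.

abs | add(-3)

Check, running the answer program on each example:
  27 -> 27 -> 24
  -48 -> 48 -> 45
  32 -> 32 -> 29
  6 -> 6 -> 3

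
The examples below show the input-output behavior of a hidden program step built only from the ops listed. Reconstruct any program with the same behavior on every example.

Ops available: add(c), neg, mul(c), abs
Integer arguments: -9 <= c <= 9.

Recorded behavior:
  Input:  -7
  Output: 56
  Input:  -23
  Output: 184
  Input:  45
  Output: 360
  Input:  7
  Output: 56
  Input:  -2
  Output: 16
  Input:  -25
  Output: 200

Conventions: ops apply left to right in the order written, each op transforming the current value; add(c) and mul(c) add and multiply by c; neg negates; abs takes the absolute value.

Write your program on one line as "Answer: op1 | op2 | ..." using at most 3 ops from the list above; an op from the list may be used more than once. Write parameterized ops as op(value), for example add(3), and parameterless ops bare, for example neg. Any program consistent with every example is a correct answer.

mul(-8) | neg | abs

Check, running the answer program on each example:
  -7 -> 56 -> -56 -> 56
  -23 -> 184 -> -184 -> 184
  45 -> -360 -> 360 -> 360
  7 -> -56 -> 56 -> 56
  -2 -> 16 -> -16 -> 16
  -25 -> 200 -> -200 -> 200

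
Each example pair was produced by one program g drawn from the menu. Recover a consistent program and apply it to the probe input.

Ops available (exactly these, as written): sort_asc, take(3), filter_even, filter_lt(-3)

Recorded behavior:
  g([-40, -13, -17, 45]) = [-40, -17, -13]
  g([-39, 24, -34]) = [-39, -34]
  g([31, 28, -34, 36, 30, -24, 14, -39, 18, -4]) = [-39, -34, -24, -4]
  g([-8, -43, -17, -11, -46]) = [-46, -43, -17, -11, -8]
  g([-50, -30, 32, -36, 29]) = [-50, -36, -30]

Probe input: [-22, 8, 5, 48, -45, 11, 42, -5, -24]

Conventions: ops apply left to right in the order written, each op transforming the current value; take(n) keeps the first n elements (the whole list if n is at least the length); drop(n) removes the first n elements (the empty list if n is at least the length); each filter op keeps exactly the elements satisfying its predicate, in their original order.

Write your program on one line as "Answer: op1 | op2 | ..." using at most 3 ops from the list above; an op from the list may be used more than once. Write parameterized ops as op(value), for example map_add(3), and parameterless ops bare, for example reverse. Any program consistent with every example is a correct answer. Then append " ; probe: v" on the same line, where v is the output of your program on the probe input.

filter_lt(-3) | sort_asc ; probe: [-45, -24, -22, -5]

Check, running the answer program on each example:
  [-40, -13, -17, 45] -> [-40, -13, -17] -> [-40, -17, -13]
  [-39, 24, -34] -> [-39, -34] -> [-39, -34]
  [31, 28, -34, 36, 30, -24, 14, -39, 18, -4] -> [-34, -24, -39, -4] -> [-39, -34, -24, -4]
  [-8, -43, -17, -11, -46] -> [-8, -43, -17, -11, -46] -> [-46, -43, -17, -11, -8]
  [-50, -30, 32, -36, 29] -> [-50, -30, -36] -> [-50, -36, -30]
  probe: [-22, 8, 5, 48, -45, 11, 42, -5, -24] -> [-22, -45, -5, -24] -> [-45, -24, -22, -5]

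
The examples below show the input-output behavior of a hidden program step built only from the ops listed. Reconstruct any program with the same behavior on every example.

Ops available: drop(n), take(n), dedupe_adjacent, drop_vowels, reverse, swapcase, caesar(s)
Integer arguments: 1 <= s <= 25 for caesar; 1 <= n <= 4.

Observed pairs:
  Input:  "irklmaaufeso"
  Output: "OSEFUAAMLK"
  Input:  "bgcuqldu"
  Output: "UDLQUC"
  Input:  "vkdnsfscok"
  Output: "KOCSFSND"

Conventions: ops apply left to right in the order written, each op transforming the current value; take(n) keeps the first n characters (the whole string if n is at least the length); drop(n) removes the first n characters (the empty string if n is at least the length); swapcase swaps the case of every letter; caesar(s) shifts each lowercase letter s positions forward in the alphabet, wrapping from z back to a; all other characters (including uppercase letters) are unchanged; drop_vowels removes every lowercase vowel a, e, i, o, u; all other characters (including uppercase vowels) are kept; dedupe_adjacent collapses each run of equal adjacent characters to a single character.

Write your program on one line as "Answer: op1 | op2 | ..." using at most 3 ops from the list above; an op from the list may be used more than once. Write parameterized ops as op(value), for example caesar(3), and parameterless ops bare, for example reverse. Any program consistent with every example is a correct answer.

swapcase | drop(2) | reverse

Check, running the answer program on each example:
  "irklmaaufeso" -> "IRKLMAAUFESO" -> "KLMAAUFESO" -> "OSEFUAAMLK"
  "bgcuqldu" -> "BGCUQLDU" -> "CUQLDU" -> "UDLQUC"
  "vkdnsfscok" -> "VKDNSFSCOK" -> "DNSFSCOK" -> "KOCSFSND"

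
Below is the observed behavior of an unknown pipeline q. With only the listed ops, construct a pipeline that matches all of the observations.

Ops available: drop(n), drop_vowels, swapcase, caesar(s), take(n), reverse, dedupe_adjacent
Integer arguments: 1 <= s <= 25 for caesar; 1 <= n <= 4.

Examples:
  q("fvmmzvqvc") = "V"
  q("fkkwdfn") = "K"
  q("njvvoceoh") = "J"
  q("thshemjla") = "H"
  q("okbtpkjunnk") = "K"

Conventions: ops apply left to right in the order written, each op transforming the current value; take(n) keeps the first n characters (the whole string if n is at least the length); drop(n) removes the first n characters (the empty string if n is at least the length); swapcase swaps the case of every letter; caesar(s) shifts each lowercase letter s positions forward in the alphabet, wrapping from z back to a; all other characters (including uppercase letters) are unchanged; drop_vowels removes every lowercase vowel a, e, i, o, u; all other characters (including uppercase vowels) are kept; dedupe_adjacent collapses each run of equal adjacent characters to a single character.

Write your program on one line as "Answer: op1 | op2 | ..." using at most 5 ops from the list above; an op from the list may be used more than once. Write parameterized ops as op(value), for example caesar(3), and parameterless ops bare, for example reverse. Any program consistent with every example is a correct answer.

swapcase | take(2) | reverse | take(1)

Check, running the answer program on each example:
  "fvmmzvqvc" -> "FVMMZVQVC" -> "FV" -> "VF" -> "V"
  "fkkwdfn" -> "FKKWDFN" -> "FK" -> "KF" -> "K"
  "njvvoceoh" -> "NJVVOCEOH" -> "NJ" -> "JN" -> "J"
  "thshemjla" -> "THSHEMJLA" -> "TH" -> "HT" -> "H"
  "okbtpkjunnk" -> "OKBTPKJUNNK" -> "OK" -> "KO" -> "K"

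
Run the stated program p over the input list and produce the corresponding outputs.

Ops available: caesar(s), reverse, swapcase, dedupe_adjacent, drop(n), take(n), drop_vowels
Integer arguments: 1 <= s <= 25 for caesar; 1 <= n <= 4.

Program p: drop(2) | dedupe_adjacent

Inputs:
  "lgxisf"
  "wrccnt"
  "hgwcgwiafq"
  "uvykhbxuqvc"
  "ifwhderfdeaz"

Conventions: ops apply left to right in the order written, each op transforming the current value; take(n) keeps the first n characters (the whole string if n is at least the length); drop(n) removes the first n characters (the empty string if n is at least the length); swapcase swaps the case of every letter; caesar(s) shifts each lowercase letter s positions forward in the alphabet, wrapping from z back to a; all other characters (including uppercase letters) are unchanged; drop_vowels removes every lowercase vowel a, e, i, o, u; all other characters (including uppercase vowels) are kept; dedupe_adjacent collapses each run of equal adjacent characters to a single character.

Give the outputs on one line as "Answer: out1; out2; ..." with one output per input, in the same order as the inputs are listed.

Execution, op by op:
  "lgxisf" -> "xisf" -> "xisf"
  "wrccnt" -> "ccnt" -> "cnt"
  "hgwcgwiafq" -> "wcgwiafq" -> "wcgwiafq"
  "uvykhbxuqvc" -> "ykhbxuqvc" -> "ykhbxuqvc"
  "ifwhderfdeaz" -> "whderfdeaz" -> "whderfdeaz"

"xisf"; "cnt"; "wcgwiafq"; "ykhbxuqvc"; "whderfdeaz"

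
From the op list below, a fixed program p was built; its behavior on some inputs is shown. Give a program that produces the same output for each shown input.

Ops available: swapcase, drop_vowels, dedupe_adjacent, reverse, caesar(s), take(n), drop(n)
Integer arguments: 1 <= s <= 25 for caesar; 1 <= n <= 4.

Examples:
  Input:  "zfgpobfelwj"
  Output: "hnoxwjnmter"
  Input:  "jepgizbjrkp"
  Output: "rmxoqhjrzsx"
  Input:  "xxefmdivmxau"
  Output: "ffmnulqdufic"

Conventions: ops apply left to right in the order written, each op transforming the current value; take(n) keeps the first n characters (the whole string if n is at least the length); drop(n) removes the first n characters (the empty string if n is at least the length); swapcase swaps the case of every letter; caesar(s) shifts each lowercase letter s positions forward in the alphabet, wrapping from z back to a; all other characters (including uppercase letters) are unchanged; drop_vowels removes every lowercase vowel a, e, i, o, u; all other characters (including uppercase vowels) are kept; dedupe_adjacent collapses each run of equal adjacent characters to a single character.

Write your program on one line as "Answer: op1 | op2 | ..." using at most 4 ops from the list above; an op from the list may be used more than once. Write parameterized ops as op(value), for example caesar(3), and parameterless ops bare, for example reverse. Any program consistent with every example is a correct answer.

reverse | caesar(8) | reverse

Check, running the answer program on each example:
  "zfgpobfelwj" -> "jwlefbopgfz" -> "retmnjwxonh" -> "hnoxwjnmter"
  "jepgizbjrkp" -> "pkrjbzigpej" -> "xszrjhqoxmr" -> "rmxoqhjrzsx"
  "xxefmdivmxau" -> "uaxmvidmfexx" -> "cifudqlunmff" -> "ffmnulqdufic"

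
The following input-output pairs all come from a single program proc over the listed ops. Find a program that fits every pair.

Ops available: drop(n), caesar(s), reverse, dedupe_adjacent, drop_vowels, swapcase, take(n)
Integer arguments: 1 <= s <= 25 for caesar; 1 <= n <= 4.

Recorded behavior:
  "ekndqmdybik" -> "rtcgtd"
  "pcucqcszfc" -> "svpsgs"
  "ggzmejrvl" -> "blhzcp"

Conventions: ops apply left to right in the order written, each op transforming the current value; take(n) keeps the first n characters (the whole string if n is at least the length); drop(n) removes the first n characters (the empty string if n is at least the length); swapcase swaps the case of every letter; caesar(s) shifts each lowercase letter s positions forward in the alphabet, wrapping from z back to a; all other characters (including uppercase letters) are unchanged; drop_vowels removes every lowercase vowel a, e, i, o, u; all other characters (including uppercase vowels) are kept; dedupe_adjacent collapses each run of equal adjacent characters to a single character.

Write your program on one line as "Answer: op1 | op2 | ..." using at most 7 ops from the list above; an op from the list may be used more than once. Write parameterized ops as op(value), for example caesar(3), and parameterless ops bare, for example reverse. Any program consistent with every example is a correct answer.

drop_vowels | dedupe_adjacent | caesar(16) | drop(1) | drop_vowels | reverse

Check, running the answer program on each example:
  "ekndqmdybik" -> "kndqmdybk" -> "kndqmdybk" -> "adtgctora" -> "dtgctora" -> "dtgctr" -> "rtcgtd"
  "pcucqcszfc" -> "pccqcszfc" -> "pcqcszfc" -> "fsgsipvs" -> "sgsipvs" -> "sgspvs" -> "svpsgs"
  "ggzmejrvl" -> "ggzmjrvl" -> "gzmjrvl" -> "wpczhlb" -> "pczhlb" -> "pczhlb" -> "blhzcp"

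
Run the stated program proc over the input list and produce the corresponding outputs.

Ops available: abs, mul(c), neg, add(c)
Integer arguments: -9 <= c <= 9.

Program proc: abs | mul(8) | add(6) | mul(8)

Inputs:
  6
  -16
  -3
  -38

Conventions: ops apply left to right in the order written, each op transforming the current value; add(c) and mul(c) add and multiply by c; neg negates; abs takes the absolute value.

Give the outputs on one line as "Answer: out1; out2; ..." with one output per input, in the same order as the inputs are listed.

432; 1072; 240; 2480

Execution, op by op:
  6 -> 6 -> 48 -> 54 -> 432
  -16 -> 16 -> 128 -> 134 -> 1072
  -3 -> 3 -> 24 -> 30 -> 240
  -38 -> 38 -> 304 -> 310 -> 2480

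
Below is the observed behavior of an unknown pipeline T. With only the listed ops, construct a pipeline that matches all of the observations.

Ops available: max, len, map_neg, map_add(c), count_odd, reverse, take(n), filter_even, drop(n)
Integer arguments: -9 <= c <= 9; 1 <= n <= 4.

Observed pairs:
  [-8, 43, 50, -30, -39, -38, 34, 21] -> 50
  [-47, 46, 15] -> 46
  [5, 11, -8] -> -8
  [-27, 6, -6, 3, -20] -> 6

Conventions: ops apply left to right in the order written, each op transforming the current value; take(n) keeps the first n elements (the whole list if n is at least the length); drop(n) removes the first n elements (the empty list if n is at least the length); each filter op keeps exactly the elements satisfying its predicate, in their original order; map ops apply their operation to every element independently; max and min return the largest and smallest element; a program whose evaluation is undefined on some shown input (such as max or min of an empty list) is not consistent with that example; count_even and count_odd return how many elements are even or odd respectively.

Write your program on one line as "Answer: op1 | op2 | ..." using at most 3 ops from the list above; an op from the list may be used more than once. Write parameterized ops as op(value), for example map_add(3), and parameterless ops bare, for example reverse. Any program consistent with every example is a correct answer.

filter_even | max

Check, running the answer program on each example:
  [-8, 43, 50, -30, -39, -38, 34, 21] -> [-8, 50, -30, -38, 34] -> 50
  [-47, 46, 15] -> [46] -> 46
  [5, 11, -8] -> [-8] -> -8
  [-27, 6, -6, 3, -20] -> [6, -6, -20] -> 6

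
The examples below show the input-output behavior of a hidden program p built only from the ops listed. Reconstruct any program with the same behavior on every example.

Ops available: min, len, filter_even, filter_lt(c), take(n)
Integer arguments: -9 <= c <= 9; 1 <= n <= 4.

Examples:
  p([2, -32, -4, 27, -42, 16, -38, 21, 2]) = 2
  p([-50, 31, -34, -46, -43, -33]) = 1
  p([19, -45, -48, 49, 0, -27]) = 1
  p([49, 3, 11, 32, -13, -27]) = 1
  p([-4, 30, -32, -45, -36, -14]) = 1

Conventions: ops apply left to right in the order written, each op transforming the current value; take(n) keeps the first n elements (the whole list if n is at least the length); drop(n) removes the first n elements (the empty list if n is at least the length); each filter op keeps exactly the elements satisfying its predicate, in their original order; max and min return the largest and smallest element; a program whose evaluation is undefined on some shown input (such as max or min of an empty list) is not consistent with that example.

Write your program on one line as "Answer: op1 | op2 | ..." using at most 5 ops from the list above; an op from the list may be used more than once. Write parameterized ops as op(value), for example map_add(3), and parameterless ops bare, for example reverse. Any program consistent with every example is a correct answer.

take(4) | take(2) | filter_lt(6) | len

Check, running the answer program on each example:
  [2, -32, -4, 27, -42, 16, -38, 21, 2] -> [2, -32, -4, 27] -> [2, -32] -> [2, -32] -> 2
  [-50, 31, -34, -46, -43, -33] -> [-50, 31, -34, -46] -> [-50, 31] -> [-50] -> 1
  [19, -45, -48, 49, 0, -27] -> [19, -45, -48, 49] -> [19, -45] -> [-45] -> 1
  [49, 3, 11, 32, -13, -27] -> [49, 3, 11, 32] -> [49, 3] -> [3] -> 1
  [-4, 30, -32, -45, -36, -14] -> [-4, 30, -32, -45] -> [-4, 30] -> [-4] -> 1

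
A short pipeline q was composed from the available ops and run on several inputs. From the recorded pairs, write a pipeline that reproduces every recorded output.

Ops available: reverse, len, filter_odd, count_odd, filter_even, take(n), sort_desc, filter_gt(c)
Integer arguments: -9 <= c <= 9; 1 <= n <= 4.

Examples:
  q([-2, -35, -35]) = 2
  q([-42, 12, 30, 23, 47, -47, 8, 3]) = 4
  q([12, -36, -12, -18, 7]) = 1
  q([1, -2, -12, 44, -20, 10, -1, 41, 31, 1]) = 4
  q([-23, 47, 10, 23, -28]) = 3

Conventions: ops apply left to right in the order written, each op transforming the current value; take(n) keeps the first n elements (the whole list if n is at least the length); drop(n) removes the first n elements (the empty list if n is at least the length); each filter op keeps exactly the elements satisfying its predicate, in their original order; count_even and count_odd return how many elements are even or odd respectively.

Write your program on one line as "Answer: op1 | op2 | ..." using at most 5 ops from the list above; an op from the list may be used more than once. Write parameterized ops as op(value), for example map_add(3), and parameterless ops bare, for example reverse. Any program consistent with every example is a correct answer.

reverse | filter_odd | take(4) | sort_desc | len

Check, running the answer program on each example:
  [-2, -35, -35] -> [-35, -35, -2] -> [-35, -35] -> [-35, -35] -> [-35, -35] -> 2
  [-42, 12, 30, 23, 47, -47, 8, 3] -> [3, 8, -47, 47, 23, 30, 12, -42] -> [3, -47, 47, 23] -> [3, -47, 47, 23] -> [47, 23, 3, -47] -> 4
  [12, -36, -12, -18, 7] -> [7, -18, -12, -36, 12] -> [7] -> [7] -> [7] -> 1
  [1, -2, -12, 44, -20, 10, -1, 41, 31, 1] -> [1, 31, 41, -1, 10, -20, 44, -12, -2, 1] -> [1, 31, 41, -1, 1] -> [1, 31, 41, -1] -> [41, 31, 1, -1] -> 4
  [-23, 47, 10, 23, -28] -> [-28, 23, 10, 47, -23] -> [23, 47, -23] -> [23, 47, -23] -> [47, 23, -23] -> 3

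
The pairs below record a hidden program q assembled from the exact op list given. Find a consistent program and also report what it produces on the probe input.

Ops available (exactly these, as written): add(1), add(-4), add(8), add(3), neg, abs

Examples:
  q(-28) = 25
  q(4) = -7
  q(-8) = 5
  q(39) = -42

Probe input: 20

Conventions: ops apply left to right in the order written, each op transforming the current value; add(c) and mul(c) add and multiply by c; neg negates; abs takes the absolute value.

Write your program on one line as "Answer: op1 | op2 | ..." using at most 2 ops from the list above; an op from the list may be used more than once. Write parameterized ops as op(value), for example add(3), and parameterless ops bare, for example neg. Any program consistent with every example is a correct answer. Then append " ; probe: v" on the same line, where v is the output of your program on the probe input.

add(3) | neg ; probe: -23

Check, running the answer program on each example:
  -28 -> -25 -> 25
  4 -> 7 -> -7
  -8 -> -5 -> 5
  39 -> 42 -> -42
  probe: 20 -> 23 -> -23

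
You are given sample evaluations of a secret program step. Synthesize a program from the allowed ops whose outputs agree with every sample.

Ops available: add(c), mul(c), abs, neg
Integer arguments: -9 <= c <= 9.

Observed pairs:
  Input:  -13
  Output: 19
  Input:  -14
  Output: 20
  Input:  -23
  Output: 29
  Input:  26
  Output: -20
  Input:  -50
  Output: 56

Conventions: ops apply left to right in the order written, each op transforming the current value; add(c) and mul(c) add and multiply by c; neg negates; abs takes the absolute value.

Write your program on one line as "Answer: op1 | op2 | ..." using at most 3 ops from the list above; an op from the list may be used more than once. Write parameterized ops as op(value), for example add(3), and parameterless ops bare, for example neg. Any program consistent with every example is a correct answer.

add(3) | add(-9) | neg

Check, running the answer program on each example:
  -13 -> -10 -> -19 -> 19
  -14 -> -11 -> -20 -> 20
  -23 -> -20 -> -29 -> 29
  26 -> 29 -> 20 -> -20
  -50 -> -47 -> -56 -> 56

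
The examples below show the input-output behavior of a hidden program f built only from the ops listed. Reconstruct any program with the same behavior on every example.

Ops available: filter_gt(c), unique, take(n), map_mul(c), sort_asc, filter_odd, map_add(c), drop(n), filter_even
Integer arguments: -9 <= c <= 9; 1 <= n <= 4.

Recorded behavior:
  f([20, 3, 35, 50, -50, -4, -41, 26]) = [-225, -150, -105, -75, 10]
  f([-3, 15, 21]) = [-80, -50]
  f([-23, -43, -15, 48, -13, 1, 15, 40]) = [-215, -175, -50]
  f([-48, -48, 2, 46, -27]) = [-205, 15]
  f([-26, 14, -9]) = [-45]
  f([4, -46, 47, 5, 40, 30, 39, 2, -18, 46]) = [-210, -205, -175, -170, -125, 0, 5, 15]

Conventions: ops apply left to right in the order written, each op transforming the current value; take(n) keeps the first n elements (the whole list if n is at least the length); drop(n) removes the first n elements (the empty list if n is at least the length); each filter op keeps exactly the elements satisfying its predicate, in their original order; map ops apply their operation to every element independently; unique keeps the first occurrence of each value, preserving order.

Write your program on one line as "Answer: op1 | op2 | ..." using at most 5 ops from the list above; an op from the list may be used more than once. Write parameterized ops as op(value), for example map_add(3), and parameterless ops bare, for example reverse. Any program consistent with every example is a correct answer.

filter_gt(1) | map_add(-5) | map_mul(-5) | sort_asc

Check, running the answer program on each example:
  [20, 3, 35, 50, -50, -4, -41, 26] -> [20, 3, 35, 50, 26] -> [15, -2, 30, 45, 21] -> [-75, 10, -150, -225, -105] -> [-225, -150, -105, -75, 10]
  [-3, 15, 21] -> [15, 21] -> [10, 16] -> [-50, -80] -> [-80, -50]
  [-23, -43, -15, 48, -13, 1, 15, 40] -> [48, 15, 40] -> [43, 10, 35] -> [-215, -50, -175] -> [-215, -175, -50]
  [-48, -48, 2, 46, -27] -> [2, 46] -> [-3, 41] -> [15, -205] -> [-205, 15]
  [-26, 14, -9] -> [14] -> [9] -> [-45] -> [-45]
  [4, -46, 47, 5, 40, 30, 39, 2, -18, 46] -> [4, 47, 5, 40, 30, 39, 2, 46] -> [-1, 42, 0, 35, 25, 34, -3, 41] -> [5, -210, 0, -175, -125, -170, 15, -205] -> [-210, -205, -175, -170, -125, 0, 5, 15]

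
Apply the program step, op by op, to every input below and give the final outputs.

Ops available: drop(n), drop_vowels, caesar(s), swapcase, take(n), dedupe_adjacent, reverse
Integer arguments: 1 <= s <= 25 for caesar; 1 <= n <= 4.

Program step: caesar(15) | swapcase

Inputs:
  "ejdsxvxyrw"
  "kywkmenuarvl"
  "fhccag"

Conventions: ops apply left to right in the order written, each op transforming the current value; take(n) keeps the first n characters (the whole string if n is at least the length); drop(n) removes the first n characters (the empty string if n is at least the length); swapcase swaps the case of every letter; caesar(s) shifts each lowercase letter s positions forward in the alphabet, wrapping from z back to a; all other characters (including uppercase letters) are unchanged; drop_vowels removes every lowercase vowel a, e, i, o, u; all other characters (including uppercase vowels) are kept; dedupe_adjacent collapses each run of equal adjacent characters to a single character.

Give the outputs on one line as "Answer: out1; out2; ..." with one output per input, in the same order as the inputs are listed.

"TYSHMKMNGL"; "ZNLZBTCJPGKA"; "UWRRPV"

Execution, op by op:
  "ejdsxvxyrw" -> "tyshmkmngl" -> "TYSHMKMNGL"
  "kywkmenuarvl" -> "znlzbtcjpgka" -> "ZNLZBTCJPGKA"
  "fhccag" -> "uwrrpv" -> "UWRRPV"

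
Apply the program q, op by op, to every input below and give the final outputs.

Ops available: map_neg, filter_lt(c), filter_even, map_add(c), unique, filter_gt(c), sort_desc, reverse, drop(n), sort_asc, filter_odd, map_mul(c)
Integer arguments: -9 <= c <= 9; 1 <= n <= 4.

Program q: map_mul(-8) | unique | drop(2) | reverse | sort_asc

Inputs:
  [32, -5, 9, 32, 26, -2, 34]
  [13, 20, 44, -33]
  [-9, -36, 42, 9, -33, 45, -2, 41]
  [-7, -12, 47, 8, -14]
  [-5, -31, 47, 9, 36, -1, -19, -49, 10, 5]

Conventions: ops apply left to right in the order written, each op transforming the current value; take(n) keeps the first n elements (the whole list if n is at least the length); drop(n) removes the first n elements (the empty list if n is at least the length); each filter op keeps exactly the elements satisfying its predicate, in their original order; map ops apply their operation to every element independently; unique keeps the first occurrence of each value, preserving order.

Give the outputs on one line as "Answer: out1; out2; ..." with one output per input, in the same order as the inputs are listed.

[-272, -208, -72, 16]; [-352, 264]; [-360, -336, -328, -72, 16, 264]; [-376, -64, 112]; [-376, -288, -80, -72, -40, 8, 152, 392]

Execution, op by op:
  [32, -5, 9, 32, 26, -2, 34] -> [-256, 40, -72, -256, -208, 16, -272] -> [-256, 40, -72, -208, 16, -272] -> [-72, -208, 16, -272] -> [-272, 16, -208, -72] -> [-272, -208, -72, 16]
  [13, 20, 44, -33] -> [-104, -160, -352, 264] -> [-104, -160, -352, 264] -> [-352, 264] -> [264, -352] -> [-352, 264]
  [-9, -36, 42, 9, -33, 45, -2, 41] -> [72, 288, -336, -72, 264, -360, 16, -328] -> [72, 288, -336, -72, 264, -360, 16, -328] -> [-336, -72, 264, -360, 16, -328] -> [-328, 16, -360, 264, -72, -336] -> [-360, -336, -328, -72, 16, 264]
  [-7, -12, 47, 8, -14] -> [56, 96, -376, -64, 112] -> [56, 96, -376, -64, 112] -> [-376, -64, 112] -> [112, -64, -376] -> [-376, -64, 112]
  [-5, -31, 47, 9, 36, -1, -19, -49, 10, 5] -> [40, 248, -376, -72, -288, 8, 152, 392, -80, -40] -> [40, 248, -376, -72, -288, 8, 152, 392, -80, -40] -> [-376, -72, -288, 8, 152, 392, -80, -40] -> [-40, -80, 392, 152, 8, -288, -72, -376] -> [-376, -288, -80, -72, -40, 8, 152, 392]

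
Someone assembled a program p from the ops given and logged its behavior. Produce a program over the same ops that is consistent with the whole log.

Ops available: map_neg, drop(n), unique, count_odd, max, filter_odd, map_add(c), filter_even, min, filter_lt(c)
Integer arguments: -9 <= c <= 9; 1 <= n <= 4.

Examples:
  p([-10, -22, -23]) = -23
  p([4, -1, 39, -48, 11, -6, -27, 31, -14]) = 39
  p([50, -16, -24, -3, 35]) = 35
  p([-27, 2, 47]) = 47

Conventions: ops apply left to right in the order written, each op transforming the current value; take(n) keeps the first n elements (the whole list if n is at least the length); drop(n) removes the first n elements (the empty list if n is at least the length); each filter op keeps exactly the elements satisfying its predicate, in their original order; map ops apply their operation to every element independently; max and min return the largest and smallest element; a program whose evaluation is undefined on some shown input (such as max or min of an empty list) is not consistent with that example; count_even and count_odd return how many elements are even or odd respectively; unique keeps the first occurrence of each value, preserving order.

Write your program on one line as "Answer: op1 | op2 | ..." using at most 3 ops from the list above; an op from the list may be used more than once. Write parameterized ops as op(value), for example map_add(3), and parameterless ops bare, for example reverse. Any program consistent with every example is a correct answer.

filter_odd | max

Check, running the answer program on each example:
  [-10, -22, -23] -> [-23] -> -23
  [4, -1, 39, -48, 11, -6, -27, 31, -14] -> [-1, 39, 11, -27, 31] -> 39
  [50, -16, -24, -3, 35] -> [-3, 35] -> 35
  [-27, 2, 47] -> [-27, 47] -> 47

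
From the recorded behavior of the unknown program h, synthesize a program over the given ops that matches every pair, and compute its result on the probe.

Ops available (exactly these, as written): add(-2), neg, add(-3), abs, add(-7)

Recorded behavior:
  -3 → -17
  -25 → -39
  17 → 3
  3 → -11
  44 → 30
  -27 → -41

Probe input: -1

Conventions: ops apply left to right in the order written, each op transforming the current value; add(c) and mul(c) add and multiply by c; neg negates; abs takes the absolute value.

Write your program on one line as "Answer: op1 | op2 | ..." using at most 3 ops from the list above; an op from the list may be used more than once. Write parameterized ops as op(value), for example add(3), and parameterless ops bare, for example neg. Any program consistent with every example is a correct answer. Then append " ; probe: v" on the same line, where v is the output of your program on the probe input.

add(-7) | add(-7) ; probe: -15

Check, running the answer program on each example:
  -3 -> -10 -> -17
  -25 -> -32 -> -39
  17 -> 10 -> 3
  3 -> -4 -> -11
  44 -> 37 -> 30
  -27 -> -34 -> -41
  probe: -1 -> -8 -> -15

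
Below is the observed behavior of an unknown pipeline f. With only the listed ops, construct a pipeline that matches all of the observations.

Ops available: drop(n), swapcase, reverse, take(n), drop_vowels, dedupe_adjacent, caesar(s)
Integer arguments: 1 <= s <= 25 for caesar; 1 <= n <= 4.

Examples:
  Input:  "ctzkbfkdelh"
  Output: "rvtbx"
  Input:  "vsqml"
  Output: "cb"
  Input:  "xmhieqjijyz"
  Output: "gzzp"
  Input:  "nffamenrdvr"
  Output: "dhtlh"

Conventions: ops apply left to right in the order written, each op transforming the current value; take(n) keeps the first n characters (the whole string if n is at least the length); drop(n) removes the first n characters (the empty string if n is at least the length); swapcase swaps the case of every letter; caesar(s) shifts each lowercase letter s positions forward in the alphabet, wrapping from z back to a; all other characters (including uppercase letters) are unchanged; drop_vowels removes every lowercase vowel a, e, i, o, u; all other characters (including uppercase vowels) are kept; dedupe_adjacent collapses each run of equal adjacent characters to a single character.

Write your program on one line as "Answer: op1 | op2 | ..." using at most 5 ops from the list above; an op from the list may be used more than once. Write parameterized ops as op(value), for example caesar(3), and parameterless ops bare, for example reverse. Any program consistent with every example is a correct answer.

dedupe_adjacent | drop_vowels | caesar(16) | drop(3) | drop_vowels

Check, running the answer program on each example:
  "ctzkbfkdelh" -> "ctzkbfkdelh" -> "ctzkbfkdlh" -> "sjparvatbx" -> "arvatbx" -> "rvtbx"
  "vsqml" -> "vsqml" -> "vsqml" -> "ligcb" -> "cb" -> "cb"
  "xmhieqjijyz" -> "xmhieqjijyz" -> "xmhqjjyz" -> "ncxgzzop" -> "gzzop" -> "gzzp"
  "nffamenrdvr" -> "nfamenrdvr" -> "nfmnrdvr" -> "dvcdhtlh" -> "dhtlh" -> "dhtlh"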